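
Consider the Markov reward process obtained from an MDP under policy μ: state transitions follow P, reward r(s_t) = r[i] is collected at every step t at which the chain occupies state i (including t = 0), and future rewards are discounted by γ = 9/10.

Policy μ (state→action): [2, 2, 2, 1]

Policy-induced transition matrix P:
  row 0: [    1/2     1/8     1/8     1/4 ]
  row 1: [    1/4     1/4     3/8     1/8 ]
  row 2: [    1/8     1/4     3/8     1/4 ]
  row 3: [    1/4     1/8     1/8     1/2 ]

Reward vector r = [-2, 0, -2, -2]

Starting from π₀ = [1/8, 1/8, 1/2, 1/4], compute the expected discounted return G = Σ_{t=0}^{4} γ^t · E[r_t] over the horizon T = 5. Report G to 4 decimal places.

t=0: π = [0.1250, 0.1250, 0.5000, 0.2500], E[r] = -1.7500, γ^t·E[r] = -1.750000, running G = -1.750000
t=1: π = [0.2188, 0.2031, 0.2813, 0.2969], E[r] = -1.5938, γ^t·E[r] = -1.434375, running G = -3.184375
t=2: π = [0.2695, 0.1855, 0.2461, 0.2988], E[r] = -1.6289, γ^t·E[r] = -1.319414, running G = -4.503789
t=3: π = [0.2866, 0.1790, 0.2329, 0.3015], E[r] = -1.6421, γ^t·E[r] = -1.197083, running G = -5.700873
t=4: π = [0.2925, 0.1765, 0.2280, 0.3030], E[r] = -1.6470, γ^t·E[r] = -1.080619, running G = -6.781491

G = -6.7815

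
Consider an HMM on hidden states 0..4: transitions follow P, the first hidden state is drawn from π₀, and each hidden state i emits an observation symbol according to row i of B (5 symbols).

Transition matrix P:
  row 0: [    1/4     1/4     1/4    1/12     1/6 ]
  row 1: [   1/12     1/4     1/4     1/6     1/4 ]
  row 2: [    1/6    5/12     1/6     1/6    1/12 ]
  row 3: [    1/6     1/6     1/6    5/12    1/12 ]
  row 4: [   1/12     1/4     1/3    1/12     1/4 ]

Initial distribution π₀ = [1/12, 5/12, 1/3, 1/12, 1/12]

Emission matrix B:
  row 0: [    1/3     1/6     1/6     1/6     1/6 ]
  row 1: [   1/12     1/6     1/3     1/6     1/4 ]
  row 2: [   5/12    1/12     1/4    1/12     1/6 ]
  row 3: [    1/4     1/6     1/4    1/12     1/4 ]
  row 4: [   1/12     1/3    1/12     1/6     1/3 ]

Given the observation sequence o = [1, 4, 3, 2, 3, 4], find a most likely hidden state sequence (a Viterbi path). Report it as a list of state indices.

t=0: δ = [1.389e-02, 6.944e-02, 2.778e-02, 1.389e-02, 2.778e-02]  (obs o_0=1)
t=1: δ = [9.645e-04, 4.340e-03, 2.894e-03, 2.894e-03, 5.787e-03]  ψ = [1, 1, 1, 1, 1]  (obs o_1=4)
t=2: δ = [8.038e-05, 2.411e-04, 1.608e-04, 1.005e-04, 2.411e-04]  ψ = [2, 4, 4, 3, 4]  (obs o_2=3)
t=3: δ = [4.465e-06, 2.233e-05, 2.009e-05, 1.047e-05, 5.023e-06]  ψ = [2, 2, 4, 3, 1]  (obs o_3=2)
t=4: δ = [5.582e-07, 1.395e-06, 4.651e-07, 3.634e-07, 9.303e-07]  ψ = [2, 2, 1, 3, 1]  (obs o_4=3)
t=5: δ = [2.326e-08, 8.721e-08, 5.814e-08, 5.814e-08, 1.163e-07]  ψ = [0, 1, 1, 1, 1]  (obs o_5=4)
backtrack: best end state = 4; path = [1, 4, 4, 2, 1, 4]

path = [1, 4, 4, 2, 1, 4]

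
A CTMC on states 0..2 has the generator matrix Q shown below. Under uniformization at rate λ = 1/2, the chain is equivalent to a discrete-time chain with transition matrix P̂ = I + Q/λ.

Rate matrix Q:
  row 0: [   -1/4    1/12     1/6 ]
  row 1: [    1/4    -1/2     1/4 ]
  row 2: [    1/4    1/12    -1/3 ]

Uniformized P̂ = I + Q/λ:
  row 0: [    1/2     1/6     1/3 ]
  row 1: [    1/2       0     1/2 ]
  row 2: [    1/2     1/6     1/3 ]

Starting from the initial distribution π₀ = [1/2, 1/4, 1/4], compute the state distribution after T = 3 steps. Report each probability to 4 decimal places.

t=0: π = [0.5000, 0.2500, 0.2500]
t=1: π = [0.5000, 0.1250, 0.3750]
t=2: π = [0.5000, 0.1458, 0.3542]
t=3: π = [0.5000, 0.1424, 0.3576]

π = [0.5000, 0.1424, 0.3576]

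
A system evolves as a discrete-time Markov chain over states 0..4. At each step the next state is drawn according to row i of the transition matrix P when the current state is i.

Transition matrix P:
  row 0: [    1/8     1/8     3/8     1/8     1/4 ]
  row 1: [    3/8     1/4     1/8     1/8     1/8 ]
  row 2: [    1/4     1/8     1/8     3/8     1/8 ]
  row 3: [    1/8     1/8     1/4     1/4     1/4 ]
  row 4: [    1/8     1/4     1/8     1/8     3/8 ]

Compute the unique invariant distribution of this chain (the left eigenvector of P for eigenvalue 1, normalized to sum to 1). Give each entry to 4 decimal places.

π = [0.1938, 0.1760, 0.1984, 0.1995, 0.2322]

Balance equations π_j = Σ_i π_i·P[i][j]:
  π_0 = 1/8·π_0 + 3/8·π_1 + 1/4·π_2 + 1/8·π_3 + 1/8·π_4
  π_1 = 1/8·π_0 + 1/4·π_1 + 1/8·π_2 + 1/8·π_3 + 1/4·π_4
  π_2 = 3/8·π_0 + 1/8·π_1 + 1/8·π_2 + 1/4·π_3 + 1/8·π_4
  π_3 = 1/8·π_0 + 1/8·π_1 + 3/8·π_2 + 1/4·π_3 + 1/8·π_4
  normalize: π_0 + π_1 + π_2 + π_3 + π_4 = 1
Solving the linear system gives exactly π = [169/872, 307/1744, 173/872, 87/436, 405/1744].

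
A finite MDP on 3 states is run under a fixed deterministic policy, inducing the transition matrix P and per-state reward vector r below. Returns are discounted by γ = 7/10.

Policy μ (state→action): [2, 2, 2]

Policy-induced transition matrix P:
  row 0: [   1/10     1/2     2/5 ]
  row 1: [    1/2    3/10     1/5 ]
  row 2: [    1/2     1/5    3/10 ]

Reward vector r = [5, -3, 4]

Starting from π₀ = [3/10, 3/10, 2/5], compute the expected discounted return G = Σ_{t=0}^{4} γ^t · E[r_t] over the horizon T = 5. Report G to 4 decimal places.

t=0: π = [0.3000, 0.3000, 0.4000], E[r] = 2.2000, γ^t·E[r] = 2.200000, running G = 2.200000
t=1: π = [0.3800, 0.3200, 0.3000], E[r] = 2.1400, γ^t·E[r] = 1.498000, running G = 3.698000
t=2: π = [0.3480, 0.3460, 0.3060], E[r] = 1.9260, γ^t·E[r] = 0.943740, running G = 4.641740
t=3: π = [0.3608, 0.3390, 0.3002], E[r] = 1.9878, γ^t·E[r] = 0.681815, running G = 5.323555
t=4: π = [0.3557, 0.3421, 0.3022], E[r] = 1.9607, γ^t·E[r] = 0.470764, running G = 5.794319

G = 5.7943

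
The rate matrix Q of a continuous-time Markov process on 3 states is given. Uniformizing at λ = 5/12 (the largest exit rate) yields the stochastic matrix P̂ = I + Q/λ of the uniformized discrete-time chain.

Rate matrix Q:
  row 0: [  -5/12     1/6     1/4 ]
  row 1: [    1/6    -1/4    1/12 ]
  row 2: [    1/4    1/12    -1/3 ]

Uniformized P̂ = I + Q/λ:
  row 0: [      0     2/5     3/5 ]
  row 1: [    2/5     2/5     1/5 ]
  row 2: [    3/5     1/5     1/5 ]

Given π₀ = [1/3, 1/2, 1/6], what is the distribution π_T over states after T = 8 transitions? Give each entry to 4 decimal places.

π = [0.3337, 0.3332, 0.3331]

t=0: π = [0.3333, 0.5000, 0.1667]
t=1: π = [0.3000, 0.3667, 0.3333]
t=2: π = [0.3467, 0.3333, 0.3200]
t=3: π = [0.3253, 0.3360, 0.3387]
t=4: π = [0.3376, 0.3323, 0.3301]
t=5: π = [0.3310, 0.3340, 0.3350]
t=6: π = [0.3346, 0.3330, 0.3324]
t=7: π = [0.3326, 0.3335, 0.3338]
t=8: π = [0.3337, 0.3332, 0.3331]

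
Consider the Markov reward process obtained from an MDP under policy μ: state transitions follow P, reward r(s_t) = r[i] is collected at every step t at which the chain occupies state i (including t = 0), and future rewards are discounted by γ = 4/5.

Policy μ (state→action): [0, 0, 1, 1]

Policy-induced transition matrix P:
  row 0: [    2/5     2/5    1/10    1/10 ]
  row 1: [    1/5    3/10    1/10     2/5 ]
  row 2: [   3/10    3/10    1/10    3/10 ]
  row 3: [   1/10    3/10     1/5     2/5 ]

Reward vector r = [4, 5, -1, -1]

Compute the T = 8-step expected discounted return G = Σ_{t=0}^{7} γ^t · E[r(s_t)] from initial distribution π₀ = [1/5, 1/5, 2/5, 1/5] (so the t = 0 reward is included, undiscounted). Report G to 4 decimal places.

t=0: π = [0.2000, 0.2000, 0.4000, 0.2000], E[r] = 1.2000, γ^t·E[r] = 1.200000, running G = 1.200000
t=1: π = [0.2600, 0.3200, 0.1200, 0.3000], E[r] = 2.2200, γ^t·E[r] = 1.776000, running G = 2.976000
t=2: π = [0.2340, 0.3260, 0.1300, 0.3100], E[r] = 2.1260, γ^t·E[r] = 1.360640, running G = 4.336640
t=3: π = [0.2288, 0.3234, 0.1310, 0.3168], E[r] = 2.0844, γ^t·E[r] = 1.067213, running G = 5.403853
t=4: π = [0.2272, 0.3229, 0.1317, 0.3183], E[r] = 2.0732, γ^t·E[r] = 0.849175, running G = 6.253027
t=5: π = [0.2268, 0.3227, 0.1318, 0.3187], E[r] = 2.0702, γ^t·E[r] = 0.678362, running G = 6.931390
t=6: π = [0.2267, 0.3227, 0.1319, 0.3188], E[r] = 2.0694, γ^t·E[r] = 0.542486, running G = 7.473876
t=7: π = [0.2266, 0.3227, 0.1319, 0.3188], E[r] = 2.0692, γ^t·E[r] = 0.433946, running G = 7.907821

G = 7.9078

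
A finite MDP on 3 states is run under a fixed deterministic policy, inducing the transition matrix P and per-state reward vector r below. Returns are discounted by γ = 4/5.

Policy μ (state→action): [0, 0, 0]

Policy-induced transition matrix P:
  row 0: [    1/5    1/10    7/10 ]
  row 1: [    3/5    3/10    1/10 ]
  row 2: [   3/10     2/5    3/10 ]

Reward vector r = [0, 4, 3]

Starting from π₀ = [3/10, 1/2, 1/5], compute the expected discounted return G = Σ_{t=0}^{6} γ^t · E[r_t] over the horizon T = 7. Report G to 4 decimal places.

t=0: π = [0.3000, 0.5000, 0.2000], E[r] = 2.6000, γ^t·E[r] = 2.600000, running G = 2.600000
t=1: π = [0.4200, 0.2600, 0.3200], E[r] = 2.0000, γ^t·E[r] = 1.600000, running G = 4.200000
t=2: π = [0.3360, 0.2480, 0.4160], E[r] = 2.2400, γ^t·E[r] = 1.433600, running G = 5.633600
t=3: π = [0.3408, 0.2744, 0.3848], E[r] = 2.2520, γ^t·E[r] = 1.153024, running G = 6.786624
t=4: π = [0.3482, 0.2703, 0.3814], E[r] = 2.2256, γ^t·E[r] = 0.911606, running G = 7.698230
t=5: π = [0.3463, 0.2685, 0.3852], E[r] = 2.2297, γ^t·E[r] = 0.730622, running G = 8.428851
t=6: π = [0.3459, 0.2693, 0.3848], E[r] = 2.2315, γ^t·E[r] = 0.584975, running G = 9.013827

G = 9.0138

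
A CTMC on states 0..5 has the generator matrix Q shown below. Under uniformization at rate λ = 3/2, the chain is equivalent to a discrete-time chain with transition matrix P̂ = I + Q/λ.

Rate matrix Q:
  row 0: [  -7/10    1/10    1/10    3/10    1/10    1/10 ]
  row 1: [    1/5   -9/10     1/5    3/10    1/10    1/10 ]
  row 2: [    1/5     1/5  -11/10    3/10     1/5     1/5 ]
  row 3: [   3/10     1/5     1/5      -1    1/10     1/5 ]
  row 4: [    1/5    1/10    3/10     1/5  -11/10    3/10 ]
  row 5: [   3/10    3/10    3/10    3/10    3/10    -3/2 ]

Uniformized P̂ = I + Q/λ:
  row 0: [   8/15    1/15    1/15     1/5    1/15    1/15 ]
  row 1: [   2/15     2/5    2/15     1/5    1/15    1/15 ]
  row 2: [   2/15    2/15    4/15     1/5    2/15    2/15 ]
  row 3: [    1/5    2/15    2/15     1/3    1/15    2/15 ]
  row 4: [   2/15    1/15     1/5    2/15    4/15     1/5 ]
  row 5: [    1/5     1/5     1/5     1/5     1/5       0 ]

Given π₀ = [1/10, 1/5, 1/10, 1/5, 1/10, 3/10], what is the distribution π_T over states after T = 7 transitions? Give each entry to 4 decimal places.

t=0: π = [0.1000, 0.2000, 0.1000, 0.2000, 0.1000, 0.3000]
t=1: π = [0.2067, 0.1933, 0.1667, 0.2200, 0.1333, 0.0800]
t=2: π = [0.2360, 0.1676, 0.1560, 0.2204, 0.1151, 0.1049]
t=3: π = [0.2494, 0.1616, 0.1531, 0.2217, 0.1141, 0.1001]
t=4: π = [0.2546, 0.1589, 0.1514, 0.2220, 0.1130, 0.1002]
t=5: π = [0.2566, 0.1579, 0.1508, 0.2221, 0.1127, 0.0999]
t=6: π = [0.2575, 0.1575, 0.1505, 0.2221, 0.1126, 0.0999]
t=7: π = [0.2578, 0.1573, 0.1504, 0.2221, 0.1125, 0.0999]

π = [0.2578, 0.1573, 0.1504, 0.2221, 0.1125, 0.0999]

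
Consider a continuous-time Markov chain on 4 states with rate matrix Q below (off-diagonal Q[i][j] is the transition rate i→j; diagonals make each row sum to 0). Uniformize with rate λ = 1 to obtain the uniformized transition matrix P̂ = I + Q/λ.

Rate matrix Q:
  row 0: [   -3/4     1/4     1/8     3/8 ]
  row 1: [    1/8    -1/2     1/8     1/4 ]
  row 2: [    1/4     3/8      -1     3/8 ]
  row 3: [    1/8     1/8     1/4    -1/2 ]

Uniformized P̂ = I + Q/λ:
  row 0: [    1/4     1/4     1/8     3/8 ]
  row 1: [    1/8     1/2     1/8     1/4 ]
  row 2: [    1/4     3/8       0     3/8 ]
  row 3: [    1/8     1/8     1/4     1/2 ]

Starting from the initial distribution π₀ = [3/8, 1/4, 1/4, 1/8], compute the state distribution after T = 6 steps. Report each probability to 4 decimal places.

π = [0.1649, 0.2947, 0.1540, 0.3864]

t=0: π = [0.3750, 0.2500, 0.2500, 0.1250]
t=1: π = [0.2031, 0.3281, 0.1094, 0.3594]
t=2: π = [0.1641, 0.3008, 0.1563, 0.3789]
t=3: π = [0.1650, 0.2974, 0.1528, 0.3848]
t=4: π = [0.1647, 0.2953, 0.1540, 0.3859]
t=5: π = [0.1648, 0.2948, 0.1540, 0.3863]
t=6: π = [0.1649, 0.2947, 0.1540, 0.3864]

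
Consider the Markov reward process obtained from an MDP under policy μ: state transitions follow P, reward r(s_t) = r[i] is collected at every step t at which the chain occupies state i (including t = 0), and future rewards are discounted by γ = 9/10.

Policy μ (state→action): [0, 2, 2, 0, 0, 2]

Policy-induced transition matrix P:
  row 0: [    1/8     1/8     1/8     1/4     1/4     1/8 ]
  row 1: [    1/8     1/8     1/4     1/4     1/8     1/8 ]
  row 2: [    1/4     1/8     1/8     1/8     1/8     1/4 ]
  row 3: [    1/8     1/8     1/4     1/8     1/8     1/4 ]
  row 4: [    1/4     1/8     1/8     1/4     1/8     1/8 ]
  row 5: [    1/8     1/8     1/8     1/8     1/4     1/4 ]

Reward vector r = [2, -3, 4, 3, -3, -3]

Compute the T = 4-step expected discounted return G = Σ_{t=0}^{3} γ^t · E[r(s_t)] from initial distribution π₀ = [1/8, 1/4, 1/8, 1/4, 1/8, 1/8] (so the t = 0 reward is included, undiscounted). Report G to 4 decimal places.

G = 0.3016

t=0: π = [0.1250, 0.2500, 0.1250, 0.2500, 0.1250, 0.1250], E[r] = 0.0000, γ^t·E[r] = 0.000000, running G = 0.000000
t=1: π = [0.1563, 0.1250, 0.1875, 0.1875, 0.1563, 0.1875], E[r] = 0.2188, γ^t·E[r] = 0.196875, running G = 0.196875
t=2: π = [0.1680, 0.1250, 0.1641, 0.1797, 0.1680, 0.1953], E[r] = 0.0664, γ^t·E[r] = 0.053789, running G = 0.250664
t=3: π = [0.1665, 0.1250, 0.1631, 0.1826, 0.1704, 0.1924], E[r] = 0.0698, γ^t·E[r] = 0.050902, running G = 0.301566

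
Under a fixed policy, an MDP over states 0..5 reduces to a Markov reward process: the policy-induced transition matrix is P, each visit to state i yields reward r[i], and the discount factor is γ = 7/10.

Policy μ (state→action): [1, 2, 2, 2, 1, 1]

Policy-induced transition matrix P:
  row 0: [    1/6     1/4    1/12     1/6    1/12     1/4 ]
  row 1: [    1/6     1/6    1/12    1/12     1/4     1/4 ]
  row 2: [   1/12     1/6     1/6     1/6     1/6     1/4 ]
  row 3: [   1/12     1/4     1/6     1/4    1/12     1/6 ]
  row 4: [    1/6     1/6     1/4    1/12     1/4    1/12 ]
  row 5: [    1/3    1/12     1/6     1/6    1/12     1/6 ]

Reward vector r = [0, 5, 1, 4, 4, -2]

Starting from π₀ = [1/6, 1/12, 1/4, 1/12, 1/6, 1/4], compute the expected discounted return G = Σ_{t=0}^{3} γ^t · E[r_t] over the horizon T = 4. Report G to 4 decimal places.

t=0: π = [0.1667, 0.0833, 0.2500, 0.0833, 0.1667, 0.2500], E[r] = 1.1667, γ^t·E[r] = 1.166667, running G = 1.166667
t=1: π = [0.1806, 0.1667, 0.1597, 0.1528, 0.1458, 0.1944], E[r] = 1.7986, γ^t·E[r] = 1.259028, running G = 2.425694
t=2: π = [0.1730, 0.1782, 0.1499, 0.1534, 0.1487, 0.1968], E[r] = 1.8559, γ^t·E[r] = 0.909392, running G = 3.335087
t=3: π = [0.1742, 0.1775, 0.1498, 0.1522, 0.1503, 0.1960], E[r] = 1.8551, γ^t·E[r] = 0.636310, running G = 3.971397

G = 3.9714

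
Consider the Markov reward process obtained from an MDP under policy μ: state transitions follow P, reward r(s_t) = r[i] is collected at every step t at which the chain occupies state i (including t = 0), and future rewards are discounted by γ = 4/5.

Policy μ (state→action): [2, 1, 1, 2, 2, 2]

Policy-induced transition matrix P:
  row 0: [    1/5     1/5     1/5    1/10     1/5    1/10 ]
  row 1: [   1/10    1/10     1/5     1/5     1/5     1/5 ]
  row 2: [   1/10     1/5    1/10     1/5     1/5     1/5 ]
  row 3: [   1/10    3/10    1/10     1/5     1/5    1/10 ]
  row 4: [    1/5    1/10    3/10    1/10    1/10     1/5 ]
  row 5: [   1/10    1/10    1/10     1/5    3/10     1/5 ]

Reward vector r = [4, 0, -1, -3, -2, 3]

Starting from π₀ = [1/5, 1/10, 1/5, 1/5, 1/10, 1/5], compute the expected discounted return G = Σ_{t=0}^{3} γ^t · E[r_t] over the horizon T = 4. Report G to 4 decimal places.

t=0: π = [0.2000, 0.1000, 0.2000, 0.2000, 0.1000, 0.2000], E[r] = 0.4000, γ^t·E[r] = 0.400000, running G = 0.400000
t=1: π = [0.1300, 0.1800, 0.1500, 0.1700, 0.2100, 0.1600], E[r] = -0.0800, γ^t·E[r] = -0.064000, running G = 0.336000
t=2: π = [0.1340, 0.1620, 0.1730, 0.1660, 0.1950, 0.1700], E[r] = -0.0150, γ^t·E[r] = -0.009600, running G = 0.326400
t=3: π = [0.1329, 0.1639, 0.1686, 0.1671, 0.1975, 0.1700], E[r] = -0.0233, γ^t·E[r] = -0.011930, running G = 0.314470

G = 0.3145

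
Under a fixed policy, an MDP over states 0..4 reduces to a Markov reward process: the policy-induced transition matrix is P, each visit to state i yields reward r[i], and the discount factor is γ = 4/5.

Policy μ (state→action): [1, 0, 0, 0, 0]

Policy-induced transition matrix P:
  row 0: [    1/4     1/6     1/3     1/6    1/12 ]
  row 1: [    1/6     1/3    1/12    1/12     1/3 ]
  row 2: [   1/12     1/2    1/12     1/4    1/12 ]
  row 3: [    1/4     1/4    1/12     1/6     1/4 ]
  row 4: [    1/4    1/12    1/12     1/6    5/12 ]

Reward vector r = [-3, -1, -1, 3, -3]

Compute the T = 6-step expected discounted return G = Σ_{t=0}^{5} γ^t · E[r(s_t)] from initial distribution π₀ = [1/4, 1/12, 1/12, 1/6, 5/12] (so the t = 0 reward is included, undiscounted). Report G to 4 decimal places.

t=0: π = [0.2500, 0.0833, 0.0833, 0.1667, 0.4167], E[r] = -1.6667, γ^t·E[r] = -1.666667, running G = -1.666667
t=1: π = [0.2292, 0.1875, 0.1458, 0.1667, 0.2708], E[r] = -1.3333, γ^t·E[r] = -1.066667, running G = -2.733333
t=2: π = [0.2101, 0.2378, 0.1406, 0.1632, 0.2483], E[r] = -1.2639, γ^t·E[r] = -0.808889, running G = -3.542222
t=3: π = [0.2067, 0.2461, 0.1359, 0.1586, 0.2527], E[r] = -1.2847, γ^t·E[r] = -0.657778, running G = -4.200000
t=4: π = [0.2069, 0.2451, 0.1350, 0.1575, 0.2555], E[r] = -1.2948, γ^t·E[r] = -0.530370, running G = -4.730370
t=5: π = [0.2071, 0.2444, 0.1350, 0.1575, 0.2560], E[r] = -1.2962, γ^t·E[r] = -0.424755, running G = -5.155125

G = -5.1551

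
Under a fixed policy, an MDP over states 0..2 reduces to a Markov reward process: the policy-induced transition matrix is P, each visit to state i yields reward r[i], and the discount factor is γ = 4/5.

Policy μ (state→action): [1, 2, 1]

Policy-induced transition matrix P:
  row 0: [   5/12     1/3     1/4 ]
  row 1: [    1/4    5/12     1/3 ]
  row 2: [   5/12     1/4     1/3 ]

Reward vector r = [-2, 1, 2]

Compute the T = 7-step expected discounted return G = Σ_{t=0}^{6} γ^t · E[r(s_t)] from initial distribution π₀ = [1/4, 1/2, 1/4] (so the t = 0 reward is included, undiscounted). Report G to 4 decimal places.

t=0: π = [0.2500, 0.5000, 0.2500], E[r] = 0.5000, γ^t·E[r] = 0.500000, running G = 0.500000
t=1: π = [0.3333, 0.3542, 0.3125], E[r] = 0.3125, γ^t·E[r] = 0.250000, running G = 0.750000
t=2: π = [0.3576, 0.3368, 0.3056], E[r] = 0.2326, γ^t·E[r] = 0.148889, running G = 0.898889
t=3: π = [0.3605, 0.3359, 0.3035], E[r] = 0.2219, γ^t·E[r] = 0.113630, running G = 1.012519
t=4: π = [0.3607, 0.3360, 0.3033], E[r] = 0.2213, γ^t·E[r] = 0.090627, running G = 1.103146
t=5: π = [0.3607, 0.3361, 0.3033], E[r] = 0.2213, γ^t·E[r] = 0.072514, running G = 1.175659
t=6: π = [0.3607, 0.3361, 0.3033], E[r] = 0.2213, γ^t·E[r] = 0.058015, running G = 1.233674

G = 1.2337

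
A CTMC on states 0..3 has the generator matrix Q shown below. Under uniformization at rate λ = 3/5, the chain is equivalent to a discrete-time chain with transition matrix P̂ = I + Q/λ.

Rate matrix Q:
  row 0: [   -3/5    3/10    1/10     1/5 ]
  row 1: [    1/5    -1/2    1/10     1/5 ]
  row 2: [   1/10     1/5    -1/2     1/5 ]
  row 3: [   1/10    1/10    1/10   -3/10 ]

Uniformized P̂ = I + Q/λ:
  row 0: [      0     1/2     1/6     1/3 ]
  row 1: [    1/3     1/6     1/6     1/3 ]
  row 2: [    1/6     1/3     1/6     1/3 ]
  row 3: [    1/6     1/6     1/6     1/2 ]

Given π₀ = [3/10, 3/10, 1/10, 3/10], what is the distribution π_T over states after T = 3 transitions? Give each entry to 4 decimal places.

π = [0.1773, 0.2565, 0.1667, 0.3995]

t=0: π = [0.3000, 0.3000, 0.1000, 0.3000]
t=1: π = [0.1667, 0.2833, 0.1667, 0.3833]
t=2: π = [0.1861, 0.2500, 0.1667, 0.3972]
t=3: π = [0.1773, 0.2565, 0.1667, 0.3995]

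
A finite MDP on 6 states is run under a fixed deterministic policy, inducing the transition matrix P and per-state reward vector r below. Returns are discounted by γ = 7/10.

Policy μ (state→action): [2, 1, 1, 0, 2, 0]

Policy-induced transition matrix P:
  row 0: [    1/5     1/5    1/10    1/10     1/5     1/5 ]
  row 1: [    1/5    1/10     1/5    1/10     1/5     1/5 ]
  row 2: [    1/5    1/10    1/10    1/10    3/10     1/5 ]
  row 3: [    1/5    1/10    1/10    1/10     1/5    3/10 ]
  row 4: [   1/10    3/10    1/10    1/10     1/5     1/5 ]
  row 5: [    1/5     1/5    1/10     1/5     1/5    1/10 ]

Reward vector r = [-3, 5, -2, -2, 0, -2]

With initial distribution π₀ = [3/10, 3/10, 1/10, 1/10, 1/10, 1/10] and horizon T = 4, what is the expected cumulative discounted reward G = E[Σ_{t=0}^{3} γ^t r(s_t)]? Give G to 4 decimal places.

t=0: π = [0.3000, 0.3000, 0.1000, 0.1000, 0.1000, 0.1000], E[r] = 0.0000, γ^t·E[r] = 0.000000, running G = 0.000000
t=1: π = [0.1900, 0.1600, 0.1300, 0.1100, 0.2100, 0.2000], E[r] = -0.6500, γ^t·E[r] = -0.455000, running G = -0.455000
t=2: π = [0.1790, 0.1810, 0.1160, 0.1200, 0.2130, 0.1910], E[r] = -0.4860, γ^t·E[r] = -0.238140, running G = -0.693140
t=3: π = [0.1787, 0.1796, 0.1181, 0.1191, 0.2116, 0.1929], E[r] = -0.4983, γ^t·E[r] = -0.170917, running G = -0.864057

G = -0.8641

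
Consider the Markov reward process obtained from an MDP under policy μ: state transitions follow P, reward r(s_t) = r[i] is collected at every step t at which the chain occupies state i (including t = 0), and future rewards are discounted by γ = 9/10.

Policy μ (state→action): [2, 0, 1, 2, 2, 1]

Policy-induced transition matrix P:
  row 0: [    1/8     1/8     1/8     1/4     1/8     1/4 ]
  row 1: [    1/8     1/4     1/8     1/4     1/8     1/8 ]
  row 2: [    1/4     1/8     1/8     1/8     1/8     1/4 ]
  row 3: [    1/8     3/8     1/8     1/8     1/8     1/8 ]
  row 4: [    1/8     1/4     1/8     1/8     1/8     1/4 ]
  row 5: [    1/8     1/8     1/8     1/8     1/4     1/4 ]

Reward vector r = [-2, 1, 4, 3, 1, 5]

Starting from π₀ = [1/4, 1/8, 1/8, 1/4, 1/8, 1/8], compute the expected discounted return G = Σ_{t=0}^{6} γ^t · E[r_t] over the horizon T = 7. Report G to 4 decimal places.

G = 10.4883

t=0: π = [0.2500, 0.1250, 0.1250, 0.2500, 0.1250, 0.1250], E[r] = 1.6250, γ^t·E[r] = 1.625000, running G = 1.625000
t=1: π = [0.1406, 0.2188, 0.1250, 0.1719, 0.1406, 0.2031], E[r] = 2.1094, γ^t·E[r] = 1.898438, running G = 3.523438
t=2: π = [0.1406, 0.2129, 0.1250, 0.1699, 0.1504, 0.2012], E[r] = 2.0977, γ^t·E[r] = 1.699102, running G = 5.222539
t=3: π = [0.1406, 0.2129, 0.1250, 0.1692, 0.1501, 0.2021], E[r] = 2.1001, γ^t·E[r] = 1.530971, running G = 6.753510
t=4: π = [0.1406, 0.2127, 0.1250, 0.1692, 0.1503, 0.2022], E[r] = 2.1005, γ^t·E[r] = 1.378114, running G = 8.131625
t=5: π = [0.1406, 0.2127, 0.1250, 0.1692, 0.1503, 0.2023], E[r] = 2.1005, γ^t·E[r] = 1.240334, running G = 9.371959
t=6: π = [0.1406, 0.2127, 0.1250, 0.1692, 0.1503, 0.2023], E[r] = 2.1005, γ^t·E[r] = 1.116310, running G = 10.488269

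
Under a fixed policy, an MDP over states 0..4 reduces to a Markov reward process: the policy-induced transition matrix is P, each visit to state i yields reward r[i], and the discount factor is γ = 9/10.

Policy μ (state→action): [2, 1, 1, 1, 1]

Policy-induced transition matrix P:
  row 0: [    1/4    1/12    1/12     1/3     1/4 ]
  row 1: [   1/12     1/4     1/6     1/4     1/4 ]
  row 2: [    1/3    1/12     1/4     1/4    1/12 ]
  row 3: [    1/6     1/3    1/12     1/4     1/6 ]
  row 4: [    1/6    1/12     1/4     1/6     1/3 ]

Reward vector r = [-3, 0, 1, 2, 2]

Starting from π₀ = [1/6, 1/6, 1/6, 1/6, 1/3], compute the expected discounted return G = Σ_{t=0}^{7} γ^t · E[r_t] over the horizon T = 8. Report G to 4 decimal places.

G = 3.0844

t=0: π = [0.1667, 0.1667, 0.1667, 0.1667, 0.3333], E[r] = 0.6667, γ^t·E[r] = 0.666667, running G = 0.666667
t=1: π = [0.1944, 0.1528, 0.1806, 0.2361, 0.2361], E[r] = 0.5417, γ^t·E[r] = 0.487500, running G = 1.154167
t=2: π = [0.2002, 0.1678, 0.1655, 0.2465, 0.2199], E[r] = 0.4977, γ^t·E[r] = 0.403125, running G = 1.557292
t=3: π = [0.1970, 0.1729, 0.1616, 0.2484, 0.2202], E[r] = 0.5078, γ^t·E[r] = 0.370195, running G = 1.927487
t=4: π = [0.1956, 0.1742, 0.1614, 0.2481, 0.2207], E[r] = 0.5122, γ^t·E[r] = 0.336034, running G = 2.263521
t=5: π = [0.1953, 0.1744, 0.1615, 0.2479, 0.2208], E[r] = 0.5130, γ^t·E[r] = 0.302910, running G = 2.566431
t=6: π = [0.1953, 0.1744, 0.1616, 0.2479, 0.2208], E[r] = 0.5130, γ^t·E[r] = 0.272619, running G = 2.839050
t=7: π = [0.1953, 0.1744, 0.1616, 0.2479, 0.2208], E[r] = 0.5129, γ^t·E[r] = 0.245339, running G = 3.084388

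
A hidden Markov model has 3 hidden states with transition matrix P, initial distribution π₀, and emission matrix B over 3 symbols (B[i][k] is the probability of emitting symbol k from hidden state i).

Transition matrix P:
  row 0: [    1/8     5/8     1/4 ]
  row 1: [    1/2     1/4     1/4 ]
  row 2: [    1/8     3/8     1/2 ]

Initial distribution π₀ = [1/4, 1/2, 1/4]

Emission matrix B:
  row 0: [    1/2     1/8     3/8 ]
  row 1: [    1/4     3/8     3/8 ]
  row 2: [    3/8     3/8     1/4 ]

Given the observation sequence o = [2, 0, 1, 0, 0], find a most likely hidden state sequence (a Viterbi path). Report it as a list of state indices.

path = [1, 0, 1, 0, 1]

t=0: δ = [9.375e-02, 1.875e-01, 6.250e-02]  (obs o_0=2)
t=1: δ = [4.688e-02, 1.465e-02, 1.758e-02]  ψ = [1, 0, 1]  (obs o_1=0)
t=2: δ = [9.155e-04, 1.099e-02, 4.395e-03]  ψ = [1, 0, 0]  (obs o_2=1)
t=3: δ = [2.747e-03, 6.866e-04, 1.030e-03]  ψ = [1, 1, 1]  (obs o_3=0)
t=4: δ = [1.717e-04, 4.292e-04, 2.575e-04]  ψ = [0, 0, 0]  (obs o_4=0)
backtrack: best end state = 1; path = [1, 0, 1, 0, 1]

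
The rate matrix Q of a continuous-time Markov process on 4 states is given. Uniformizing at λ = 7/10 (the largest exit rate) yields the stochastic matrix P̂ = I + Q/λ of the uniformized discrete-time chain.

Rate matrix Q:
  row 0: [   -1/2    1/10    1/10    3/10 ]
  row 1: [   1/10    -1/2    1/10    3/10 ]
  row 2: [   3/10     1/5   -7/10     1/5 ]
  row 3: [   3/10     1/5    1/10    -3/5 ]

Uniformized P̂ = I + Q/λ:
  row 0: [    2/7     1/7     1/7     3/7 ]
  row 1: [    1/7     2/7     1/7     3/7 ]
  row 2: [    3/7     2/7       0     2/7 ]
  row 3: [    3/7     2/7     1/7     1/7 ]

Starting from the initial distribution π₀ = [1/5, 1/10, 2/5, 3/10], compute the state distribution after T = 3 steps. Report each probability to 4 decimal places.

π = [0.3190, 0.2426, 0.1242, 0.3143]

t=0: π = [0.2000, 0.1000, 0.4000, 0.3000]
t=1: π = [0.3714, 0.2571, 0.0857, 0.2857]
t=2: π = [0.3020, 0.2327, 0.1306, 0.3347]
t=3: π = [0.3190, 0.2426, 0.1242, 0.3143]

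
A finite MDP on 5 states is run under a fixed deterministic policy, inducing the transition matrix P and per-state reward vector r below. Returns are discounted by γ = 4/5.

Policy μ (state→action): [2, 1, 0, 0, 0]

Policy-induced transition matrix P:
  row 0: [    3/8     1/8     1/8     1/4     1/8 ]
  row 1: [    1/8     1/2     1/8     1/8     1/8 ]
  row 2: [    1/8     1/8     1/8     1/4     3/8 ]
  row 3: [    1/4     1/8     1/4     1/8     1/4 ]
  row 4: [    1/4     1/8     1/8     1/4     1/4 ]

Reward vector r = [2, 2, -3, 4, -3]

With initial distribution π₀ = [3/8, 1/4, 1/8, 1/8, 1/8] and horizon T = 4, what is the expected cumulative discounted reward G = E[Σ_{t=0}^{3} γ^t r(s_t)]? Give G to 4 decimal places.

G = 2.2939

t=0: π = [0.3750, 0.2500, 0.1250, 0.1250, 0.1250], E[r] = 1.0000, γ^t·E[r] = 1.000000, running G = 1.000000
t=1: π = [0.2500, 0.2188, 0.1406, 0.2031, 0.1875], E[r] = 0.7656, γ^t·E[r] = 0.612500, running G = 1.612500
t=2: π = [0.2363, 0.2070, 0.1504, 0.1973, 0.2090], E[r] = 0.5977, γ^t·E[r] = 0.382500, running G = 1.995000
t=3: π = [0.2349, 0.2026, 0.1497, 0.1995, 0.2134], E[r] = 0.5837, γ^t·E[r] = 0.298875, running G = 2.293875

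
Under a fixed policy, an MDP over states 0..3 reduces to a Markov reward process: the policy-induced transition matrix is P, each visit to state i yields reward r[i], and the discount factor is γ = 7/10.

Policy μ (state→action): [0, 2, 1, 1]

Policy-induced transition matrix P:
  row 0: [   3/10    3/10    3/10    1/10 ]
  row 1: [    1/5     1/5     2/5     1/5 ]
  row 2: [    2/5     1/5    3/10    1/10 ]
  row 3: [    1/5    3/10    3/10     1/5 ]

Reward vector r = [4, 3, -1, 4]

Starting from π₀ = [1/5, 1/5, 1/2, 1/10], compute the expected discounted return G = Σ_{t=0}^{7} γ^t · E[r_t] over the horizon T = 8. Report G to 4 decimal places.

t=0: π = [0.2000, 0.2000, 0.5000, 0.1000], E[r] = 1.3000, γ^t·E[r] = 1.300000, running G = 1.300000
t=1: π = [0.3200, 0.2300, 0.3200, 0.1300], E[r] = 2.1700, γ^t·E[r] = 1.519000, running G = 2.819000
t=2: π = [0.2960, 0.2450, 0.3230, 0.1360], E[r] = 2.1400, γ^t·E[r] = 1.048600, running G = 3.867600
t=3: π = [0.2942, 0.2432, 0.3245, 0.1381], E[r] = 2.1343, γ^t·E[r] = 0.732065, running G = 4.599665
t=4: π = [0.2943, 0.2432, 0.3243, 0.1381], E[r] = 2.1352, γ^t·E[r] = 0.512654, running G = 5.112319
t=5: π = [0.2943, 0.2432, 0.3243, 0.1381], E[r] = 2.1351, γ^t·E[r] = 0.358853, running G = 5.471172
t=6: π = [0.2943, 0.2432, 0.3243, 0.1381], E[r] = 2.1351, γ^t·E[r] = 0.251196, running G = 5.722369
t=7: π = [0.2943, 0.2432, 0.3243, 0.1381], E[r] = 2.1351, γ^t·E[r] = 0.175838, running G = 5.898206

G = 5.8982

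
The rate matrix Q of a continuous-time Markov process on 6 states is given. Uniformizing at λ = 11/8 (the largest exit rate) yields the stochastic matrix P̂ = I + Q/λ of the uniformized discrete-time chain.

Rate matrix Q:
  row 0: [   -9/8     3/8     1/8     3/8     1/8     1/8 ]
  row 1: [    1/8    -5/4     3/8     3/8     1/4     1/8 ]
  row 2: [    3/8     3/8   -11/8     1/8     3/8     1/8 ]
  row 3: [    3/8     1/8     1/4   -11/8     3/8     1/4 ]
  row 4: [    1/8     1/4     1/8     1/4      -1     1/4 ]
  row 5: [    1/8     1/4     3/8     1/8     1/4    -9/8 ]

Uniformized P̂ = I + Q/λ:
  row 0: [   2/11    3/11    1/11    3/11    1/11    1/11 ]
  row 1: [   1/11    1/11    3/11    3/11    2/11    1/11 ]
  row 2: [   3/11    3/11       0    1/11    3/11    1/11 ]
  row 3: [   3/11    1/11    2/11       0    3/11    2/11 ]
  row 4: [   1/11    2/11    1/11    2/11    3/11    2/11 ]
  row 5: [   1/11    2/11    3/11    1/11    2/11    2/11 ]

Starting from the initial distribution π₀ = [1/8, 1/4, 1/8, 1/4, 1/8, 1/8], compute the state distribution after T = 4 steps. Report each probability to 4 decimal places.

π = [0.1619, 0.1793, 0.1491, 0.1574, 0.2149, 0.1373]

t=0: π = [0.1250, 0.2500, 0.1250, 0.2500, 0.1250, 0.1250]
t=1: π = [0.1705, 0.1591, 0.1705, 0.1477, 0.2159, 0.1364]
t=2: π = [0.1643, 0.1849, 0.1426, 0.1570, 0.2149, 0.1364]
t=3: π = [0.1603, 0.1786, 0.1506, 0.1597, 0.2137, 0.1371]
t=4: π = [0.1619, 0.1793, 0.1491, 0.1574, 0.2149, 0.1373]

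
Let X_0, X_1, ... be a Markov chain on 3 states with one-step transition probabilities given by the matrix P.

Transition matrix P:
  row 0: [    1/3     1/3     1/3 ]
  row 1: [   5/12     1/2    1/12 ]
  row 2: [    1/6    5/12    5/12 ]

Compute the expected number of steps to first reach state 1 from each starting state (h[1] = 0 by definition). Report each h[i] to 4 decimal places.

h = [2.7500, 0.0000, 2.5000]

First-step conditioning: h[1] = 0; for i ≠ 1, h[i] = 1 + Σ_k P[i][k]·h[k].
  h[0] = 1 + 1/3·h[0] + 1/3·h[2]
  h[2] = 1 + 1/6·h[0] + 5/12·h[2]
Solving the 2×2 linear system over states ≠ 1 gives exactly h = [11/4, 0, 5/2] (h[1] = 0 is the target).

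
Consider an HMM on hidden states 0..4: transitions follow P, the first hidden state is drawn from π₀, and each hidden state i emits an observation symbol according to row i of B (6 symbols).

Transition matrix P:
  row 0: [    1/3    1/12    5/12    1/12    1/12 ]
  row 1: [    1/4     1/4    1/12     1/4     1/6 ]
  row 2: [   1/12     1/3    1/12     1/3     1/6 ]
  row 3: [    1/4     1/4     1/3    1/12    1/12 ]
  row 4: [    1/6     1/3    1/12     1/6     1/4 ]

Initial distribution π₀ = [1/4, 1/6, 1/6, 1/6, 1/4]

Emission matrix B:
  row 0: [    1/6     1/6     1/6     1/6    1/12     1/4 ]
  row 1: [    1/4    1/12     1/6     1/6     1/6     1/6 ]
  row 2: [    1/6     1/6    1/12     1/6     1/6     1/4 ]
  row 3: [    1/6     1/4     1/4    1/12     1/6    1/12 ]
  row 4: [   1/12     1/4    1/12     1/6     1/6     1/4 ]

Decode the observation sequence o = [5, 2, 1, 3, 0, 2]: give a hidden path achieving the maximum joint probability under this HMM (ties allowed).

t=0: δ = [6.250e-02, 2.778e-02, 4.167e-02, 1.389e-02, 6.250e-02]  (obs o_0=5)
t=1: δ = [3.472e-03, 3.472e-03, 2.170e-03, 3.472e-03, 1.302e-03]  ψ = [0, 4, 0, 2, 4]  (obs o_1=2)
t=2: δ = [1.929e-04, 7.234e-05, 2.411e-04, 2.170e-04, 1.447e-04]  ψ = [0, 1, 0, 1, 1]  (obs o_2=1)
t=3: δ = [1.072e-05, 1.340e-05, 1.340e-05, 6.698e-06, 6.698e-06]  ψ = [0, 2, 0, 2, 2]  (obs o_3=3)
t=4: δ = [5.954e-07, 1.116e-06, 7.442e-07, 7.442e-07, 1.861e-07]  ψ = [0, 2, 0, 2, 1]  (obs o_4=0)
t=5: δ = [4.651e-08, 4.651e-08, 2.067e-08, 6.977e-08, 1.550e-08]  ψ = [1, 1, 0, 1, 1]  (obs o_5=2)
backtrack: best end state = 3; path = [0, 0, 0, 2, 1, 3]

path = [0, 0, 0, 2, 1, 3]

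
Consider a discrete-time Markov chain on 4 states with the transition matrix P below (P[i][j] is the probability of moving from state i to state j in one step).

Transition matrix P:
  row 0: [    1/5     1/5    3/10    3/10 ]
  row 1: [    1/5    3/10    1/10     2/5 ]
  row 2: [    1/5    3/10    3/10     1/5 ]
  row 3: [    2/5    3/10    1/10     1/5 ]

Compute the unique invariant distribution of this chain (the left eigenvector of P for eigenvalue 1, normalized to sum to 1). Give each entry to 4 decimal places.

π = [0.2561, 0.2744, 0.1890, 0.2805]

Balance equations π_j = Σ_i π_i·P[i][j]:
  π_0 = 1/5·π_0 + 1/5·π_1 + 1/5·π_2 + 2/5·π_3
  π_1 = 1/5·π_0 + 3/10·π_1 + 3/10·π_2 + 3/10·π_3
  π_2 = 3/10·π_0 + 1/10·π_1 + 3/10·π_2 + 1/10·π_3
  normalize: π_0 + π_1 + π_2 + π_3 = 1
Solving the linear system gives exactly π = [21/82, 45/164, 31/164, 23/82].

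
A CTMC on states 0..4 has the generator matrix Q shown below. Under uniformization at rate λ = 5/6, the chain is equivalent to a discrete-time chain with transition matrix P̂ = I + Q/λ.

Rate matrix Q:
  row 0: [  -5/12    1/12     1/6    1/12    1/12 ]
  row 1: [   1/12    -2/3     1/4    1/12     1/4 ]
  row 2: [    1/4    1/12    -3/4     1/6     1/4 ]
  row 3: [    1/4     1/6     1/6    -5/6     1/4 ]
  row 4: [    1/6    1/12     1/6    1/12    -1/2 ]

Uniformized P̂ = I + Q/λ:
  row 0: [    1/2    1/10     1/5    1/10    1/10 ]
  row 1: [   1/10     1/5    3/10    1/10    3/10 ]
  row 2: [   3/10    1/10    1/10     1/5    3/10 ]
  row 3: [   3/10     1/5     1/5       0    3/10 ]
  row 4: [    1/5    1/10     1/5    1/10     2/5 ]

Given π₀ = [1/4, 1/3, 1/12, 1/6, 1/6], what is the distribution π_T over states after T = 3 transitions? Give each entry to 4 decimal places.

t=0: π = [0.2500, 0.3333, 0.0833, 0.1667, 0.1667]
t=1: π = [0.2667, 0.1500, 0.2250, 0.0917, 0.2667]
t=2: π = [0.2967, 0.1242, 0.1925, 0.1133, 0.2733]
t=3: π = [0.3072, 0.1238, 0.1932, 0.1079, 0.2680]

π = [0.3072, 0.1238, 0.1932, 0.1079, 0.2680]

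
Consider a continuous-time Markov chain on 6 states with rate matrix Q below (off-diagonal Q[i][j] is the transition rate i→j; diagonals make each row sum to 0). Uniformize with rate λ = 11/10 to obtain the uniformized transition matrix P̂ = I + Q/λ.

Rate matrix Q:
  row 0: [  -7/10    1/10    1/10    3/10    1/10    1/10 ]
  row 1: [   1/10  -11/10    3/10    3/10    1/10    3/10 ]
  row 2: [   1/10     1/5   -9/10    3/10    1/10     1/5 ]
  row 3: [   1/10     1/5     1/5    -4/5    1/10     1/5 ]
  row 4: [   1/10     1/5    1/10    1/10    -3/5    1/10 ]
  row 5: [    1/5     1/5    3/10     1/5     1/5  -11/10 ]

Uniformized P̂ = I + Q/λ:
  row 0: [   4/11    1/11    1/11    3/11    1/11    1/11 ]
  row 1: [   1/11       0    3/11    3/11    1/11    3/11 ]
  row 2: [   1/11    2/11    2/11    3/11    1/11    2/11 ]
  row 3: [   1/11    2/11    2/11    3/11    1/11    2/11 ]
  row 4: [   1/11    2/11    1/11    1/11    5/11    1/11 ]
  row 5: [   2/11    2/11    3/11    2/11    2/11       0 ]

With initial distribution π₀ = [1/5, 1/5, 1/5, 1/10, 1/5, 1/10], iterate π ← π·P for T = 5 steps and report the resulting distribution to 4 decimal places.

π = [0.1427, 0.1428, 0.1798, 0.2302, 0.1632, 0.1413]

t=0: π = [0.2000, 0.2000, 0.2000, 0.1000, 0.2000, 0.1000]
t=1: π = [0.1545, 0.1273, 0.1727, 0.2273, 0.1727, 0.1455]
t=2: π = [0.1463, 0.1446, 0.1769, 0.2281, 0.1669, 0.1372]
t=3: π = [0.1433, 0.1422, 0.1790, 0.2299, 0.1641, 0.1415]
t=4: π = [0.1429, 0.1429, 0.1797, 0.2300, 0.1634, 0.1411]
t=5: π = [0.1427, 0.1428, 0.1798, 0.2302, 0.1632, 0.1413]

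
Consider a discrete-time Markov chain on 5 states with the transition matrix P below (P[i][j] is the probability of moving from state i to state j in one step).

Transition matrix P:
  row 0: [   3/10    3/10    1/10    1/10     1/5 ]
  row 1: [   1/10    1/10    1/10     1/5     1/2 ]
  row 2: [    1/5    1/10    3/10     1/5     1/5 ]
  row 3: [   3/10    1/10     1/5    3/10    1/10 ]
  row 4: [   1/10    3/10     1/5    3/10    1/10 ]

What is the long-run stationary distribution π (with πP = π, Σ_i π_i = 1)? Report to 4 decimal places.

Balance equations π_j = Σ_i π_i·P[i][j]:
  π_0 = 3/10·π_0 + 1/10·π_1 + 1/5·π_2 + 3/10·π_3 + 1/10·π_4
  π_1 = 3/10·π_0 + 1/10·π_1 + 1/10·π_2 + 1/10·π_3 + 3/10·π_4
  π_2 = 1/10·π_0 + 1/10·π_1 + 3/10·π_2 + 1/5·π_3 + 1/5·π_4
  π_3 = 1/10·π_0 + 1/5·π_1 + 1/5·π_2 + 3/10·π_3 + 3/10·π_4
  normalize: π_0 + π_1 + π_2 + π_3 + π_4 = 1
Solving the linear system gives exactly π = [902/4439, 812/4439, 796/4439, 1981/8878, 1877/8878].

π = [0.2032, 0.1829, 0.1793, 0.2231, 0.2114]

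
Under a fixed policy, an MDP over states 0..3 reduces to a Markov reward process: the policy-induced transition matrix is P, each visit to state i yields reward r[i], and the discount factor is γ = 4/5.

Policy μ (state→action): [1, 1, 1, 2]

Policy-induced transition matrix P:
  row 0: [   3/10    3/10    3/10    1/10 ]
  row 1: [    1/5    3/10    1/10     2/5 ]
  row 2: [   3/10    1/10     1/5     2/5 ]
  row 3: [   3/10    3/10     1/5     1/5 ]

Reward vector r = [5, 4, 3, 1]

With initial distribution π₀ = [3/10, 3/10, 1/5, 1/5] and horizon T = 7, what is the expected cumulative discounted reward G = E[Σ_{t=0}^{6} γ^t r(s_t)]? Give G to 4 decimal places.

t=0: π = [0.3000, 0.3000, 0.2000, 0.2000], E[r] = 3.5000, γ^t·E[r] = 3.500000, running G = 3.500000
t=1: π = [0.2700, 0.2600, 0.2000, 0.2700], E[r] = 3.2600, γ^t·E[r] = 2.608000, running G = 6.108000
t=2: π = [0.2740, 0.2600, 0.2010, 0.2650], E[r] = 3.2780, γ^t·E[r] = 2.097920, running G = 8.205920
t=3: π = [0.2740, 0.2598, 0.2014, 0.2648], E[r] = 3.2782, γ^t·E[r] = 1.678438, running G = 9.884358
t=4: π = [0.2740, 0.2597, 0.2014, 0.2648], E[r] = 3.2781, γ^t·E[r] = 1.342702, running G = 11.227060
t=5: π = [0.2740, 0.2597, 0.2014, 0.2648], E[r] = 3.2781, γ^t·E[r] = 1.074174, running G = 12.301234
t=6: π = [0.2740, 0.2597, 0.2014, 0.2648], E[r] = 3.2781, γ^t·E[r] = 0.859339, running G = 13.160573

G = 13.1606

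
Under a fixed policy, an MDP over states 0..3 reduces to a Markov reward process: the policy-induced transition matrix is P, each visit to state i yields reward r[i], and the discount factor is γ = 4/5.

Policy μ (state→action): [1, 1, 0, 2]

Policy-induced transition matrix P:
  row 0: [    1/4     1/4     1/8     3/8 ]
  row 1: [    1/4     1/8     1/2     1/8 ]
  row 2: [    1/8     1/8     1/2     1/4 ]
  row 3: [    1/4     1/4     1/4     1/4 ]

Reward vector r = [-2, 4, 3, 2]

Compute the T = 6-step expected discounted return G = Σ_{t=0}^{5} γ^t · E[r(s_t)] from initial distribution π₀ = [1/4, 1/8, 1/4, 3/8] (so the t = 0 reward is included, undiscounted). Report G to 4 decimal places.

G = 6.5535

t=0: π = [0.2500, 0.1250, 0.2500, 0.3750], E[r] = 1.5000, γ^t·E[r] = 1.500000, running G = 1.500000
t=1: π = [0.2188, 0.2031, 0.3125, 0.2656], E[r] = 1.8438, γ^t·E[r] = 1.475000, running G = 2.975000
t=2: π = [0.2109, 0.1855, 0.3516, 0.2520], E[r] = 1.8789, γ^t·E[r] = 1.202500, running G = 4.177500
t=3: π = [0.2061, 0.1829, 0.3579, 0.2532], E[r] = 1.8994, γ^t·E[r] = 0.972500, running G = 5.150000
t=4: π = [0.2053, 0.1824, 0.3594, 0.2529], E[r] = 1.9032, γ^t·E[r] = 0.779550, running G = 5.929550
t=5: π = [0.2051, 0.1823, 0.3598, 0.2529], E[r] = 1.9041, γ^t·E[r] = 0.623923, running G = 6.553473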